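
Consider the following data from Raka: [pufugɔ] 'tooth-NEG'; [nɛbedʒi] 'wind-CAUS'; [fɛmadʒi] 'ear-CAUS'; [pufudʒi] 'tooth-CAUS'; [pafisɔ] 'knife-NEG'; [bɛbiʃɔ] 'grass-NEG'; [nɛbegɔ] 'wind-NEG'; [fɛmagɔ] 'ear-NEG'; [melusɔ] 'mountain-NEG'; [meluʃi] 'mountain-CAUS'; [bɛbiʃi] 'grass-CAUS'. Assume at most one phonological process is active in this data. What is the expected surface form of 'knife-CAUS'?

[pafiʃi]

The root 'mountain' surfaces as [meluʃi] and [melusɔ], with a stem-final [ʃ] ~ [s] alternation.
If /ʃ/ were underlying and a rule turned it into [s] before the NEG suffix, 'grass' would also alternate; but it has [ʃ] in both [bɛbiʃi] and [bɛbiʃɔ].
The alternation reflects palatalization before a front vowel: /g/ and /s/ become palato-alveolar [dʒ] and [ʃ] before a front vowel. /s/ is underlying.
From [pafisɔ] the stem 'knife' is /pafis/; before a front vowel this yields [pafiʃi].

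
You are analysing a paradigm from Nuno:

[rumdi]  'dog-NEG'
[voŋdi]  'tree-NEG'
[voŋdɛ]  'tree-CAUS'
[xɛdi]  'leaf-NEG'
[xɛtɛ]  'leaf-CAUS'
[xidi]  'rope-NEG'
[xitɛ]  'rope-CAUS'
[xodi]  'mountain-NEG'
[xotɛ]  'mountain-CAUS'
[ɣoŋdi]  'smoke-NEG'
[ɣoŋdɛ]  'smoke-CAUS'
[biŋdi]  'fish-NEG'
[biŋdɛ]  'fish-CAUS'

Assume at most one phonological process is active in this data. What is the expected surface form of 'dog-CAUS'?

[rumdɛ]

The CAUS suffix surfaces as [-dɛ] and [-tɛ], depending on the final segment of the stem.
The NEG suffix, which begins with [d], is invariant after every stem; so [d] is not altered by any rule here.
So the underlying form is /-tɛ/, and voiceless stops become voiced after a nasal.
After 'dog', which ends in a nasal, the suffix surfaces as [-dɛ], giving [rumdɛ].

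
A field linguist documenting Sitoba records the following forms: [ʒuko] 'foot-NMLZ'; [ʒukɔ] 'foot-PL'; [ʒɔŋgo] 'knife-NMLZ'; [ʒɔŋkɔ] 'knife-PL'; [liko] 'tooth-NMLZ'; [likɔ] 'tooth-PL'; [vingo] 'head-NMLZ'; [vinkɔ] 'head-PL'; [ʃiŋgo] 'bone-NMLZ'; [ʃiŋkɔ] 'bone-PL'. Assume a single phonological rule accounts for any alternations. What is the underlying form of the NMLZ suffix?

/-go/

The NMLZ morpheme has two allomorphs, [-go] and [-ko].
By contrast the PL suffix keeps its initial [k] throughout — that segment must be underlying.
So the underlying form is /-go/, and voiced stops become voiceless after a vowel.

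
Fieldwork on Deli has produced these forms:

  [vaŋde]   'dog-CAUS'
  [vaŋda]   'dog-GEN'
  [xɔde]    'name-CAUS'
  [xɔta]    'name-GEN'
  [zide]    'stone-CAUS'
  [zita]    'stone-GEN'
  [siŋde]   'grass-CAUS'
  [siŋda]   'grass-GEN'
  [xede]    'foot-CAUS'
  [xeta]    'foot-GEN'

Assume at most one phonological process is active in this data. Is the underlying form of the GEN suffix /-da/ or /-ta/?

The GEN morpheme has two allomorphs, [-da] and [-ta].
The CAUS suffix, which begins with [d], is invariant after every stem; so [d] is not altered by any rule here.
So the underlying form is /-ta/, and voiceless stops become voiced after a nasal.

/-ta/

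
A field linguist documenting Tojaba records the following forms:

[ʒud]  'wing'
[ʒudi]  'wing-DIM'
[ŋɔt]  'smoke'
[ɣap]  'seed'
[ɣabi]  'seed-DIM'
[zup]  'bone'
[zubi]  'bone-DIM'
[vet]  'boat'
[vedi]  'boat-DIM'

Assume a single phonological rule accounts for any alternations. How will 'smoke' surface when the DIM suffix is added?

[ŋɔdi]

In [vet] and [vedi] the final segment of 'boat' alternates: [t] ~ [d].
The stem 'wing' ([ʒud], [ʒudi]) shows [d] unchanged in both environments, so [d] cannot be basic with [t] derived in isolation.
So /t/ is underlying, and a rule of intervocalic voicing — voiceless stops become voiced between vowels — gives [d].
From [ŋɔt] the stem 'smoke' is /ŋɔt/; between vowels this yields [ŋɔdi].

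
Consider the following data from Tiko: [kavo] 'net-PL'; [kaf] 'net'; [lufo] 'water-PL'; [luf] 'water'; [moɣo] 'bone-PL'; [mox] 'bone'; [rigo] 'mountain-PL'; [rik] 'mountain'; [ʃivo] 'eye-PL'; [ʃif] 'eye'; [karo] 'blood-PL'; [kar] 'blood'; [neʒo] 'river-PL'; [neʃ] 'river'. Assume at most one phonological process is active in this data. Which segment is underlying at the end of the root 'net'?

/v/

In [kavo] and [kaf] the final segment of 'net' alternates: [v] ~ [f].
Compare 'water', with invariant [f] in [lufo] and [luf]: an analysis with underlying /f/ and a rule producing [v] before the PL suffix would wrongly predict alternation here too.
The underlying segment must be /v/; voiced obstruents become voiceless word-finally, yielding [f] there.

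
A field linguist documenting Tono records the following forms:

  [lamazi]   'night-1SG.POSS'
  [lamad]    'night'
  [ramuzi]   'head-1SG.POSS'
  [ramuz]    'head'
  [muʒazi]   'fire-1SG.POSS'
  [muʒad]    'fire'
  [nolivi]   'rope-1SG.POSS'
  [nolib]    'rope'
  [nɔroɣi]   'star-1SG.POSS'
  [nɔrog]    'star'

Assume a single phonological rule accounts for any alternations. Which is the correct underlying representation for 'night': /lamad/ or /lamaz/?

/lamad/

The root 'night' surfaces as [lamazi] and [lamad], with a stem-final [z] ~ [d] alternation.
The stem 'head' ([ramuzi], [ramuz]) shows [z] unchanged in both environments, so [z] cannot be basic with [d] derived in isolation.
So /d/ is underlying, and a rule of intervocalic spirantization — voiced stops become fricatives between vowels — gives [z].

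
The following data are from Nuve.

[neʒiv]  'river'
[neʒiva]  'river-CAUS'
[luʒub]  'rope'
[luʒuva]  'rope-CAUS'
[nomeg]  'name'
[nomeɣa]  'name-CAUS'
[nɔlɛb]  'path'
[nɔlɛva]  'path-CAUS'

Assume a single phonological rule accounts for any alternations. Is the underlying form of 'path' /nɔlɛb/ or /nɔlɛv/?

The root 'path' surfaces as [nɔlɛb] and [nɔlɛva], with a stem-final [b] ~ [v] alternation.
But 'river' keeps [v] in both environments ([neʒiv], [neʒiva]), so there is no rule changing /v/ to [b] in isolation.
The underlying segment must be /b/; voiced stops become fricatives between vowels, yielding [v] there.

/nɔlɛb/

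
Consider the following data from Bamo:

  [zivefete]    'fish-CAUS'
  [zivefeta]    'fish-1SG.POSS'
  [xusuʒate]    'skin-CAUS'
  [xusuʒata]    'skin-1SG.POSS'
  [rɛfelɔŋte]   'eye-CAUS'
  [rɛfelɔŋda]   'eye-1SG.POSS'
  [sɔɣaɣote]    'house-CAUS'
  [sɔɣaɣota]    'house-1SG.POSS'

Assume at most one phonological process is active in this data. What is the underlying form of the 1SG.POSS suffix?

The 1SG.POSS morpheme has two allomorphs, [-da] and [-ta].
The CAUS suffix, which begins with [t], is invariant after every stem; so [t] is not altered by any rule here.
So the underlying form is /-da/, and voiced stops become voiceless after a vowel.

/-da/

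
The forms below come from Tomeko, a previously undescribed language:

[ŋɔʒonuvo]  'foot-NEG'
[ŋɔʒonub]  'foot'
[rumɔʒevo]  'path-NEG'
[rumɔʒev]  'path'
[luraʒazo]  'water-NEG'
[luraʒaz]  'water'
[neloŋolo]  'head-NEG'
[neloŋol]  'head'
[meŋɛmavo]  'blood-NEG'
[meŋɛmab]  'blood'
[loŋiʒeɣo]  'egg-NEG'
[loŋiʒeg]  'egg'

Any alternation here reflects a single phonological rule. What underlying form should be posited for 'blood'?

The root 'blood' surfaces as [meŋɛmavo] and [meŋɛmab], with a stem-final [v] ~ [b] alternation.
But 'path' keeps [v] in both environments ([rumɔʒevo], [rumɔʒev]), so there is no rule changing /v/ to [b] in isolation.
Therefore /b/ is basic and [v] is derived by intervocalic spirantization (voiced stops become fricatives between vowels).
The underlying form of 'blood' is therefore /meŋɛmab/.

/meŋɛmab/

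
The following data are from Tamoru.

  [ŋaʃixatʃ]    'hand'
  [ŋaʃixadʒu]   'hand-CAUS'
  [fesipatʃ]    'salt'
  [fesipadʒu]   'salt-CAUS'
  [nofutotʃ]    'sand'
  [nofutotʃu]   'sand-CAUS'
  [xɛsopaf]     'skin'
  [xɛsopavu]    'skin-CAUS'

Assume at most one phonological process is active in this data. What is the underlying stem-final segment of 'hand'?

/dʒ/

In [ŋaʃixatʃ] and [ŋaʃixadʒu] the final segment of 'hand' alternates: [tʃ] ~ [dʒ].
If /tʃ/ were underlying and a rule turned it into [dʒ] before the CAUS suffix, 'sand' would also alternate; but it has [tʃ] in both [nofutotʃ] and [nofutotʃu].
The underlying segment must be /dʒ/; voiced obstruents become voiceless word-finally, yielding [tʃ] there.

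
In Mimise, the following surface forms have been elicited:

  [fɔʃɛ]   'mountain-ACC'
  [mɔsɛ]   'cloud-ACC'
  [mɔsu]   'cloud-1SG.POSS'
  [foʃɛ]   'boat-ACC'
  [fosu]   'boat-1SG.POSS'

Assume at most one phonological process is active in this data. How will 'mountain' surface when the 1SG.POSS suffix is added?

'boat' shows [ʃ] ~ [s] at the end of the stem ([foʃɛ] vs [fosu]).
The stem 'cloud' ([mɔsɛ], [mɔsu]) shows [s] unchanged in both environments, so [s] cannot be basic with [ʃ] derived before the ACC suffix.
Therefore /ʃ/ is basic and [s] is derived by depalatalization (palato-alveolar /ʃ/ becomes [s] when no front vowel follows).
The one attested form of 'mountain', [fɔʃɛ], shows underlying /fɔʃ/. Applying the same rule when no front vowel follows gives [fɔsu].

[fɔsu]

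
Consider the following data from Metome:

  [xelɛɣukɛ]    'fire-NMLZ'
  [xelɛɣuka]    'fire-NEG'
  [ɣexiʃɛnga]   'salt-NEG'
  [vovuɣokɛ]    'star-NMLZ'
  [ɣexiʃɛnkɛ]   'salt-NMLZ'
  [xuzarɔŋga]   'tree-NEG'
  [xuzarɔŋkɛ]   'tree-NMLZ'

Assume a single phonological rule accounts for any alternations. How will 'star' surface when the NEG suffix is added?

The NEG morpheme has two allomorphs, [-ga] and [-ka].
The NMLZ suffix, which begins with [k], is invariant after every stem; so [k] is not altered by any rule here.
The NEG suffix is therefore /-ga/ underlyingly, with post-vocalic devoicing: voiced stops become voiceless after a vowel.
After 'star', which ends in a vowel, the suffix surfaces as [-ka], giving [vovuɣoka].

[vovuɣoka]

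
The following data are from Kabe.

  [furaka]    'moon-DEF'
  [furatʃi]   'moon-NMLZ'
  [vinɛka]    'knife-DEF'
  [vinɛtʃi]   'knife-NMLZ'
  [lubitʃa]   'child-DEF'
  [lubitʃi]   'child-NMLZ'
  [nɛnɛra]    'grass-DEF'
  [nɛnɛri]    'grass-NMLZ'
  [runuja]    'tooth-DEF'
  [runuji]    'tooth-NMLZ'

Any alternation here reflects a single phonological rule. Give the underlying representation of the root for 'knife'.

/vinɛk/

The stem for 'knife' ends in [k] in [vinɛka] but [tʃ] in [vinɛtʃi].
Compare 'child', with invariant [tʃ] in [lubitʃa] and [lubitʃi]: an analysis with underlying /tʃ/ and a rule producing [k] before the DEF suffix would wrongly predict alternation here too.
The alternation reflects palatalization before a front vowel: /k/ becomes palato-alveolar [tʃ] before a front vowel. /k/ is underlying.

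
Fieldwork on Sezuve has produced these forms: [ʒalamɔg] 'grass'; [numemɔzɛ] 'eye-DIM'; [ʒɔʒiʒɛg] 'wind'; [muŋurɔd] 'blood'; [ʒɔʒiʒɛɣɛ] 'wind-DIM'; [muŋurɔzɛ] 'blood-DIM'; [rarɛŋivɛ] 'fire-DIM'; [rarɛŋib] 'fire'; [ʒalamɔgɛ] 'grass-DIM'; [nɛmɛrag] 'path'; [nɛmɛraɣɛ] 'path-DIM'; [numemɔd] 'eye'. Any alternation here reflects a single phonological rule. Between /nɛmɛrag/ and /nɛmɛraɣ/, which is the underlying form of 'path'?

/nɛmɛraɣ/

In [nɛmɛraɣɛ] and [nɛmɛrag] the final segment of 'path' alternates: [ɣ] ~ [g].
Compare 'grass', with invariant [g] in [ʒalamɔgɛ] and [ʒalamɔg]: an analysis with underlying /g/ and a rule producing [ɣ] before the DIM suffix would wrongly predict alternation here too.
Therefore /ɣ/ is basic and [g] is derived by word-final hardening (voiced fricatives become stops word-finally).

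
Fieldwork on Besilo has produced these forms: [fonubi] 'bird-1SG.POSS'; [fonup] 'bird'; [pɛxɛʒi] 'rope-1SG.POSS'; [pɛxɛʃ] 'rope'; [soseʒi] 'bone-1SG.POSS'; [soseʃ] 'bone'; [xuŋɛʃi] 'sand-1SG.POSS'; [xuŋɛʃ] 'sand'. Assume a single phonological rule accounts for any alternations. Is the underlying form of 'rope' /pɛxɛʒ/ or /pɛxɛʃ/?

In [pɛxɛʒi] and [pɛxɛʃ] the final segment of 'rope' alternates: [ʒ] ~ [ʃ].
If /ʃ/ were underlying and a rule turned it into [ʒ] before the 1SG.POSS suffix, 'sand' would also alternate; but it has [ʃ] in both [xuŋɛʃi] and [xuŋɛʃ].
The underlying segment must be /ʒ/; voiced obstruents become voiceless word-finally, yielding [ʃ] there.

/pɛxɛʒ/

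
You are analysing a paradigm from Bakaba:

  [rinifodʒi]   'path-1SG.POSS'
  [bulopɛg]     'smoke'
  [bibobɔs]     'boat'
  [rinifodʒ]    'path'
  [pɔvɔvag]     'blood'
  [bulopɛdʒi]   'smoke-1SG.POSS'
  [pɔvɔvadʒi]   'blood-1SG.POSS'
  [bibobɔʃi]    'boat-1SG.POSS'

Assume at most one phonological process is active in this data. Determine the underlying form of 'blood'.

/pɔvɔvag/

'blood' shows [dʒ] ~ [g] at the end of the stem ([pɔvɔvadʒi] vs [pɔvɔvag]).
The stem 'path' ([rinifodʒi], [rinifodʒ]) shows [dʒ] unchanged in both environments, so [dʒ] cannot be basic with [g] derived in isolation.
So /g/ is underlying, and a rule of palatalization before a front vowel — /g/ and /s/ become palato-alveolar [dʒ] and [ʃ] before a front vowel — gives [dʒ].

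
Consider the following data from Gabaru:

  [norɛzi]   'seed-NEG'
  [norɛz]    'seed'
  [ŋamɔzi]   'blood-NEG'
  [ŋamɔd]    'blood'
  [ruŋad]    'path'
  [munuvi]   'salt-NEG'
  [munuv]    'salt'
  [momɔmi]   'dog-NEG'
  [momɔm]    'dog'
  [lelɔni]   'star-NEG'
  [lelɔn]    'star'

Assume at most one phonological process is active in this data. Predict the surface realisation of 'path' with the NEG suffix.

'blood' shows [z] ~ [d] at the end of the stem ([ŋamɔzi] vs [ŋamɔd]).
If /z/ were underlying and a rule turned it into [d] in isolation, 'seed' would also alternate; but it has [z] in both [norɛzi] and [norɛz].
The underlying segment must be /d/; voiced stops become fricatives between vowels, yielding [z] there.
From [ruŋad] the stem 'path' is /ruŋad/; between vowels this yields [ruŋazi].

[ruŋazi]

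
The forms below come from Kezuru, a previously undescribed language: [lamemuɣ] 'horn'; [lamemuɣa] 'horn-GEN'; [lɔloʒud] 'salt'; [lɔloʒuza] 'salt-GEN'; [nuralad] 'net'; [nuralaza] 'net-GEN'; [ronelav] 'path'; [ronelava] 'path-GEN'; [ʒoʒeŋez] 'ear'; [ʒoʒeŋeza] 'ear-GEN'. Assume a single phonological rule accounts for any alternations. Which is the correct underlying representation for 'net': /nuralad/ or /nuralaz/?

The stem for 'net' ends in [d] in [nuralad] but [z] in [nuralaza].
If /z/ were underlying and a rule turned it into [d] in isolation, 'ear' would also alternate; but it has [z] in both [ʒoʒeŋez] and [ʒoʒeŋeza].
The alternation reflects intervocalic spirantization: voiced stops become fricatives between vowels. /d/ is underlying.

/nuralad/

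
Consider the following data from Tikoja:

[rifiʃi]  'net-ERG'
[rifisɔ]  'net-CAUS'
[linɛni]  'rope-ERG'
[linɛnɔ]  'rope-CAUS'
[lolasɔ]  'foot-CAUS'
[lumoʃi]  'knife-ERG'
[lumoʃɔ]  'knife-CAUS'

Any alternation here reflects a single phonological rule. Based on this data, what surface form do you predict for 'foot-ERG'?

The root 'net' surfaces as [rifiʃi] and [rifisɔ], with a stem-final [ʃ] ~ [s] alternation.
But 'knife' keeps [ʃ] in both environments ([lumoʃi], [lumoʃɔ]), so there is no rule changing /ʃ/ to [s] before the CAUS suffix.
The alternation reflects palatalization before a front vowel: /s/ becomes palato-alveolar [ʃ] before a front vowel. /s/ is underlying.
The one attested form of 'foot', [lolasɔ], shows underlying /lolas/. Applying the same rule before a front vowel gives [lolaʃi].

[lolaʃi]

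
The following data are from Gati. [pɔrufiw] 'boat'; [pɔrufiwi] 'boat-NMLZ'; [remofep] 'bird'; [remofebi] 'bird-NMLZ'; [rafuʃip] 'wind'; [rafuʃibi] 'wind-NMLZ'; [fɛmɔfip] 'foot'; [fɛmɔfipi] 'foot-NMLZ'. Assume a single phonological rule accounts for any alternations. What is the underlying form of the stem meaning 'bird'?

/remofeb/

In [remofep] and [remofebi] the final segment of 'bird' alternates: [p] ~ [b].
The stem 'foot' ([fɛmɔfip], [fɛmɔfipi]) shows [p] unchanged in both environments, so [p] cannot be basic with [b] derived before the NMLZ suffix.
The alternation reflects word-final obstruent devoicing: voiced obstruents become voiceless word-finally. /b/ is underlying.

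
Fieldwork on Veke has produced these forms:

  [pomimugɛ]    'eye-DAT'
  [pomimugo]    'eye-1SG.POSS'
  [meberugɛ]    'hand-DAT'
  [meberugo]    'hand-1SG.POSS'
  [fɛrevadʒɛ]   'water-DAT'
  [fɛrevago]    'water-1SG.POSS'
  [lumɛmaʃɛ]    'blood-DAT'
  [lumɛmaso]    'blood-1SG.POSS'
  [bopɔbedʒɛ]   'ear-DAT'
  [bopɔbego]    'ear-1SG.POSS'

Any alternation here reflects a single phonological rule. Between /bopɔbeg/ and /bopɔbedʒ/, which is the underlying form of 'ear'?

The stem for 'ear' ends in [dʒ] in [bopɔbedʒɛ] but [g] in [bopɔbego].
But 'hand' keeps [g] in both environments ([meberugɛ], [meberugo]), so there is no rule changing /g/ to [dʒ] before the DAT suffix.
The underlying segment must be /dʒ/; palato-alveolar /dʒ/ and /ʃ/ become [g] and [s] when no front vowel follows, yielding [g] there.

/bopɔbedʒ/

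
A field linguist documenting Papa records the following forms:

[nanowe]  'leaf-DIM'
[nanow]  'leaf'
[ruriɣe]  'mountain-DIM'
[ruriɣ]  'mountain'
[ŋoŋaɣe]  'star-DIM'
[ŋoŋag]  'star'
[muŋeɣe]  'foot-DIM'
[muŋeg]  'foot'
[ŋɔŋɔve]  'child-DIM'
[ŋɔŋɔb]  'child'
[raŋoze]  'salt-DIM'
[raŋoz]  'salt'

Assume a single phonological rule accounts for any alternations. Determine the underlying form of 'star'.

In [ŋoŋaɣe] and [ŋoŋag] the final segment of 'star' alternates: [ɣ] ~ [g].
The stem 'mountain' ([ruriɣe], [ruriɣ]) shows [ɣ] unchanged in both environments, so [ɣ] cannot be basic with [g] derived in isolation.
The alternation reflects intervocalic spirantization: voiced stops become fricatives between vowels. /g/ is underlying.
Hence 'star' is /ŋoŋag/ underlyingly.

/ŋoŋag/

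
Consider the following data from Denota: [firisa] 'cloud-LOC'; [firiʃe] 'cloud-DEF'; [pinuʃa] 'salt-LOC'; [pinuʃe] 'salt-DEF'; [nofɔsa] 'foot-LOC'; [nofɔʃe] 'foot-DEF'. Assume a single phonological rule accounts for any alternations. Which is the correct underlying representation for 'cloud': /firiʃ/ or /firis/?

'cloud' shows [s] ~ [ʃ] at the end of the stem ([firisa] vs [firiʃe]).
But 'salt' keeps [ʃ] in both environments ([pinuʃa], [pinuʃe]), so there is no rule changing /ʃ/ to [s] before the LOC suffix.
Therefore /s/ is basic and [ʃ] is derived by palatalization before a front vowel (/s/ becomes palato-alveolar [ʃ] before a front vowel).

/firis/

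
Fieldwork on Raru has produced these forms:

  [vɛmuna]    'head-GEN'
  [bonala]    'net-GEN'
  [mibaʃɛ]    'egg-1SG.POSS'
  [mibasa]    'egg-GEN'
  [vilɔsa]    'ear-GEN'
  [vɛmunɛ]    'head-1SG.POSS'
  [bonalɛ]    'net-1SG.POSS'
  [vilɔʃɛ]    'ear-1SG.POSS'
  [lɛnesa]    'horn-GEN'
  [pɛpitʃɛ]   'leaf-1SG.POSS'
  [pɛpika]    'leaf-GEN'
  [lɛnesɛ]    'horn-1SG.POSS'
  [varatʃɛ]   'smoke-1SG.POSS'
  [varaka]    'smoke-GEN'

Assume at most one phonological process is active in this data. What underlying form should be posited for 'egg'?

'egg' shows [ʃ] ~ [s] at the end of the stem ([mibaʃɛ] vs [mibasa]).
But 'horn' keeps [s] in both environments ([lɛnesɛ], [lɛnesa]), so there is no rule changing /s/ to [ʃ] before the 1SG.POSS suffix.
The underlying segment must be /ʃ/; palato-alveolar /tʃ/ and /ʃ/ become [k] and [s] when no front vowel follows, yielding [s] there.

/mibaʃ/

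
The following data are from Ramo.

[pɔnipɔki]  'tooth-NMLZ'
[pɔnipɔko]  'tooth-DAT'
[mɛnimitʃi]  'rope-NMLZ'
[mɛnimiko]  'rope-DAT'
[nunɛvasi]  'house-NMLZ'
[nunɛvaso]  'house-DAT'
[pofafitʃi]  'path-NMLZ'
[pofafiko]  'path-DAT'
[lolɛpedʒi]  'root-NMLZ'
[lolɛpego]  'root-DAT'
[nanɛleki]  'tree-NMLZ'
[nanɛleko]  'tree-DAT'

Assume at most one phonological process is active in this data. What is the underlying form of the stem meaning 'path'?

/pofafitʃ/

In [pofafitʃi] and [pofafiko] the final segment of 'path' alternates: [tʃ] ~ [k].
But 'tree' keeps [k] in both environments ([nanɛleki], [nanɛleko]), so there is no rule changing /k/ to [tʃ] before the NMLZ suffix.
So /tʃ/ is underlying, and a rule of depalatalization — palato-alveolar /tʃ/ and /dʒ/ become [k] and [g] when no front vowel follows — gives [k].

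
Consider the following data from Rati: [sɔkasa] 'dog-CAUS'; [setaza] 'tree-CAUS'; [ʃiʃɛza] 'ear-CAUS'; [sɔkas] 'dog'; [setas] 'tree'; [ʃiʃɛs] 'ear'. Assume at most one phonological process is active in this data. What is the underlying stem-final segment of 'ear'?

The stem for 'ear' ends in [s] in [ʃiʃɛs] but [z] in [ʃiʃɛza].
Compare 'dog', with invariant [s] in [sɔkas] and [sɔkasa]: an analysis with underlying /s/ and a rule producing [z] before the CAUS suffix would wrongly predict alternation here too.
So /z/ is underlying, and a rule of word-final obstruent devoicing — voiced obstruents become voiceless word-finally — gives [s].

/z/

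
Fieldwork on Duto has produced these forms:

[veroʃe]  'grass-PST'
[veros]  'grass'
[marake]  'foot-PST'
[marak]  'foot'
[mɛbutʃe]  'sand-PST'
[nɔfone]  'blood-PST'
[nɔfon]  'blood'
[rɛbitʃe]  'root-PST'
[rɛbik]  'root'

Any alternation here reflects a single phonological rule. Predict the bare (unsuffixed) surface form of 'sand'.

In [rɛbitʃe] and [rɛbik] the final segment of 'root' alternates: [tʃ] ~ [k].
But 'foot' keeps [k] in both environments ([marake], [marak]), so there is no rule changing /k/ to [tʃ] before the PST suffix.
So /tʃ/ is underlying, and a rule of depalatalization — palato-alveolar /tʃ/ and /ʃ/ become [k] and [s] when no front vowel follows — gives [k].
The one attested form of 'sand', [mɛbutʃe], shows underlying /mɛbutʃ/. Applying the same rule when no front vowel follows gives [mɛbuk].

[mɛbuk]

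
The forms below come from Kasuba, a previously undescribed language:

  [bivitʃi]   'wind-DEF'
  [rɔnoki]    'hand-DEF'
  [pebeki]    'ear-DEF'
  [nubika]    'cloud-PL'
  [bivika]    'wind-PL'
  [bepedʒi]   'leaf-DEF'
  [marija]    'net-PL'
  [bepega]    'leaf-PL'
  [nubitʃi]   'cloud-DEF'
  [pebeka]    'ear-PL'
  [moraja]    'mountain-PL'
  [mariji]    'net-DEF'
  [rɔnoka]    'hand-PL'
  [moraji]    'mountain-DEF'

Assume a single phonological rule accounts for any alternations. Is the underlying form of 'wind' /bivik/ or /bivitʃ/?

'wind' shows [k] ~ [tʃ] at the end of the stem ([bivika] vs [bivitʃi]).
The stem 'ear' ([pebeka], [pebeki]) shows [k] unchanged in both environments, so [k] cannot be basic with [tʃ] derived before the DEF suffix.
Therefore /tʃ/ is basic and [k] is derived by depalatalization (palato-alveolar /tʃ/ and /dʒ/ become [k] and [g] when no front vowel follows).

/bivitʃ/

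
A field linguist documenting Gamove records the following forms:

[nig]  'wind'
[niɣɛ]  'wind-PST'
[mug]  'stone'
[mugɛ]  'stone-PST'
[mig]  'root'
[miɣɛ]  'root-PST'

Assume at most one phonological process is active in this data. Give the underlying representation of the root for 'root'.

/miɣ/

The root 'root' surfaces as [mig] and [miɣɛ], with a stem-final [g] ~ [ɣ] alternation.
Compare 'stone', with invariant [g] in [mug] and [mugɛ]: an analysis with underlying /g/ and a rule producing [ɣ] before the PST suffix would wrongly predict alternation here too.
Therefore /ɣ/ is basic and [g] is derived by word-final hardening (voiced fricatives become stops word-finally).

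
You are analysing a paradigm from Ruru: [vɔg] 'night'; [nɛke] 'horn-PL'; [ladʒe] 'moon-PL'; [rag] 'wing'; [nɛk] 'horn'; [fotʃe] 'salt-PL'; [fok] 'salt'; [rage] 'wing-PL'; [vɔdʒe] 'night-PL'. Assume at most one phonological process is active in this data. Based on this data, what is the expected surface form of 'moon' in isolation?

[lag]

In [vɔdʒe] and [vɔg] the final segment of 'night' alternates: [dʒ] ~ [g].
If /g/ were underlying and a rule turned it into [dʒ] before the PL suffix, 'wing' would also alternate; but it has [g] in both [rage] and [rag].
So /dʒ/ is underlying, and a rule of depalatalization — palato-alveolar /tʃ/ and /dʒ/ become [k] and [g] when no front vowel follows — gives [g].
From [ladʒe] the stem 'moon' is /ladʒ/; when no front vowel follows this yields [lag].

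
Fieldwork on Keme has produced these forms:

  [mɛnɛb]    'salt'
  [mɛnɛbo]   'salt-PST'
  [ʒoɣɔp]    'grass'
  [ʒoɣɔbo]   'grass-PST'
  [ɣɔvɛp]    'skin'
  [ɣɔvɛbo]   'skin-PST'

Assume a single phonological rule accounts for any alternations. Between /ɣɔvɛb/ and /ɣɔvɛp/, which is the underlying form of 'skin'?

/ɣɔvɛp/

The root 'skin' surfaces as [ɣɔvɛp] and [ɣɔvɛbo], with a stem-final [p] ~ [b] alternation.
But 'salt' keeps [b] in both environments ([mɛnɛb], [mɛnɛbo]), so there is no rule changing /b/ to [p] in isolation.
So /p/ is underlying, and a rule of intervocalic voicing — voiceless stops become voiced between vowels — gives [b].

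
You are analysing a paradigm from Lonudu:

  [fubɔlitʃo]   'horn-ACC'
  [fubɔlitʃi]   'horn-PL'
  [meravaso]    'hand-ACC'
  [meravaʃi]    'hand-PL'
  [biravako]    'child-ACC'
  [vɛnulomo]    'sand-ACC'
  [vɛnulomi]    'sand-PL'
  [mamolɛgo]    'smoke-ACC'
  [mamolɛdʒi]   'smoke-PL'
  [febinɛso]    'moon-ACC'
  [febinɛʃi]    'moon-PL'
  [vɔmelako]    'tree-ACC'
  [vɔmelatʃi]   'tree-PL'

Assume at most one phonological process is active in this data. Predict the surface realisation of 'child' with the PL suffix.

In [vɔmelako] and [vɔmelatʃi] the final segment of 'tree' alternates: [k] ~ [tʃ].
Compare 'horn', with invariant [tʃ] in [fubɔlitʃo] and [fubɔlitʃi]: an analysis with underlying /tʃ/ and a rule producing [k] before the ACC suffix would wrongly predict alternation here too.
Therefore /k/ is basic and [tʃ] is derived by palatalization before a front vowel (/k/, /g/ and /s/ become palato-alveolar [tʃ], [dʒ] and [ʃ] before a front vowel).
The one attested form of 'child', [biravako], shows underlying /biravak/. Applying the same rule before a front vowel gives [biravatʃi].

[biravatʃi]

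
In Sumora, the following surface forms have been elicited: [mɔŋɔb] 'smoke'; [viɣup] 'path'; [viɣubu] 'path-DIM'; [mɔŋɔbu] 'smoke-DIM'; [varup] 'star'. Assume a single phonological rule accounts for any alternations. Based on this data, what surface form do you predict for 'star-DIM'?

[varubu]

'path' shows [b] ~ [p] at the end of the stem ([viɣubu] vs [viɣup]).
The stem 'smoke' ([mɔŋɔbu], [mɔŋɔb]) shows [b] unchanged in both environments, so [b] cannot be basic with [p] derived in isolation.
The underlying segment must be /p/; voiceless stops become voiced between vowels, yielding [b] there.
From [varup] the stem 'star' is /varup/; between vowels this yields [varubu].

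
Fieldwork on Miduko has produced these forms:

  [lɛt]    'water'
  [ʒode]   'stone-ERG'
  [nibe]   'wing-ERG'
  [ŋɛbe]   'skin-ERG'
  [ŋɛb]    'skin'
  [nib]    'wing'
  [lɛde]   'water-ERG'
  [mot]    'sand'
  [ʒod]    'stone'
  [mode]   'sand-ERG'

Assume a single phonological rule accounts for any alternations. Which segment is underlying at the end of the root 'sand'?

'sand' shows [t] ~ [d] at the end of the stem ([mot] vs [mode]).
The stem 'stone' ([ʒod], [ʒode]) shows [d] unchanged in both environments, so [d] cannot be basic with [t] derived in isolation.
So /t/ is underlying, and a rule of intervocalic voicing — voiceless stops become voiced between vowels — gives [d].

/t/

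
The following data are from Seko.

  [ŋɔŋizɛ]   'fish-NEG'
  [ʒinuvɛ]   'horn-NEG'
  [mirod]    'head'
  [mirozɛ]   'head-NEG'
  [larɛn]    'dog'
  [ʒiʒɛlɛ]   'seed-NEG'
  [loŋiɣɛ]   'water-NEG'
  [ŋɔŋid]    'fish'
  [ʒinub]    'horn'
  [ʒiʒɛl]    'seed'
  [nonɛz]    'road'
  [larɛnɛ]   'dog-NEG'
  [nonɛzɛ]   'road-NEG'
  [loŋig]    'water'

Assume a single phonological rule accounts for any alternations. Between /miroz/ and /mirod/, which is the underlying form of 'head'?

/mirod/

The root 'head' surfaces as [mirod] and [mirozɛ], with a stem-final [d] ~ [z] alternation.
Compare 'road', with invariant [z] in [nonɛz] and [nonɛzɛ]: an analysis with underlying /z/ and a rule producing [d] in isolation would wrongly predict alternation here too.
The underlying segment must be /d/; voiced stops become fricatives between vowels, yielding [z] there.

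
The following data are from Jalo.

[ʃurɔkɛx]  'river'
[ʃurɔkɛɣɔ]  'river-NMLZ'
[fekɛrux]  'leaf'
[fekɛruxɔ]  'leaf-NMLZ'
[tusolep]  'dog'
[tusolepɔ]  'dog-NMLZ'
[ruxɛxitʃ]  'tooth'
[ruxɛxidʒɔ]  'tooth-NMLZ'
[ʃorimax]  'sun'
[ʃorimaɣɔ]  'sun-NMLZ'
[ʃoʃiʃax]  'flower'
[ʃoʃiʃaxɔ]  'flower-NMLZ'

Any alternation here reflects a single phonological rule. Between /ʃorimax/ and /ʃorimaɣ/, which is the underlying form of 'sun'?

The stem for 'sun' ends in [x] in [ʃorimax] but [ɣ] in [ʃorimaɣɔ].
Compare 'leaf', with invariant [x] in [fekɛrux] and [fekɛruxɔ]: an analysis with underlying /x/ and a rule producing [ɣ] before the NMLZ suffix would wrongly predict alternation here too.
The alternation reflects word-final obstruent devoicing: voiced obstruents become voiceless word-finally. /ɣ/ is underlying.

/ʃorimaɣ/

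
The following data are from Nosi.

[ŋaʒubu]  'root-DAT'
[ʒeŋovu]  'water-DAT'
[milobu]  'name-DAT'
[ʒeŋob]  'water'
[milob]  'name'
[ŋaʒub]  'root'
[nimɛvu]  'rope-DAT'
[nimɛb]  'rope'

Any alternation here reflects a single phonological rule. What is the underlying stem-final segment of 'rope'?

'rope' shows [v] ~ [b] at the end of the stem ([nimɛvu] vs [nimɛb]).
If /b/ were underlying and a rule turned it into [v] before the DAT suffix, 'name' would also alternate; but it has [b] in both [milobu] and [milob].
The alternation reflects word-final hardening: voiced fricatives become stops word-finally. /v/ is underlying.

/v/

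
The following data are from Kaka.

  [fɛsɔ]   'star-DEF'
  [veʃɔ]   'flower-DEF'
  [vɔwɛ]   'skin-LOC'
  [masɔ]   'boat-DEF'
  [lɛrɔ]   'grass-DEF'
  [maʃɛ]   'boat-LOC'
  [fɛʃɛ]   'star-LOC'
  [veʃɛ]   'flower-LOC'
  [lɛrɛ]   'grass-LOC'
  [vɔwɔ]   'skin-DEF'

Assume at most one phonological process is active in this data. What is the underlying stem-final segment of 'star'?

/s/

The root 'star' surfaces as [fɛʃɛ] and [fɛsɔ], with a stem-final [ʃ] ~ [s] alternation.
If /ʃ/ were underlying and a rule turned it into [s] before the DEF suffix, 'flower' would also alternate; but it has [ʃ] in both [veʃɛ] and [veʃɔ].
Therefore /s/ is basic and [ʃ] is derived by palatalization before a front vowel (/s/ becomes palato-alveolar [ʃ] before a front vowel).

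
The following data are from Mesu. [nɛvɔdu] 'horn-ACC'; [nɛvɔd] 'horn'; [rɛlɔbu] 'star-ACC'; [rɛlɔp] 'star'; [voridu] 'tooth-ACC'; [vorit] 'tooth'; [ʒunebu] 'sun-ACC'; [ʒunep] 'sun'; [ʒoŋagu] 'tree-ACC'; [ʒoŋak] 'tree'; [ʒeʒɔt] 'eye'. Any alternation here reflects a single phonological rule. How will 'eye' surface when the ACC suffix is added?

The stem for 'tooth' ends in [d] in [voridu] but [t] in [vorit].
Compare 'horn', with invariant [d] in [nɛvɔdu] and [nɛvɔd]: an analysis with underlying /d/ and a rule producing [t] in isolation would wrongly predict alternation here too.
The underlying segment must be /t/; voiceless stops become voiced between vowels, yielding [d] there.
From [ʒeʒɔt] the stem 'eye' is /ʒeʒɔt/; between vowels this yields [ʒeʒɔdu].

[ʒeʒɔdu]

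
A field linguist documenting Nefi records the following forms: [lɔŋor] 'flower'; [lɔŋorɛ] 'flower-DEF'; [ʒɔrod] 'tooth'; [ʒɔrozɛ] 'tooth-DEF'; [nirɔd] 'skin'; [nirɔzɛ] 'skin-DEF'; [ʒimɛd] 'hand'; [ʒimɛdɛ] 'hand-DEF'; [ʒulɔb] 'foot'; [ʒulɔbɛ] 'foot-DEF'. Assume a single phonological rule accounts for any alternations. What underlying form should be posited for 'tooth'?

/ʒɔroz/

The root 'tooth' surfaces as [ʒɔrod] and [ʒɔrozɛ], with a stem-final [d] ~ [z] alternation.
The stem 'hand' ([ʒimɛd], [ʒimɛdɛ]) shows [d] unchanged in both environments, so [d] cannot be basic with [z] derived before the DEF suffix.
The underlying segment must be /z/; voiced fricatives become stops word-finally, yielding [d] there.
So 'tooth' = /ʒɔroz/.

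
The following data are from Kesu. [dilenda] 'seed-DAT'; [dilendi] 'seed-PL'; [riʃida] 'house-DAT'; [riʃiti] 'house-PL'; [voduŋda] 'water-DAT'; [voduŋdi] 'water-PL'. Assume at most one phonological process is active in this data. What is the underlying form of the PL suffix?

The PL suffix surfaces as [-di] and [-ti], depending on the final segment of the stem.
The DAT suffix, which begins with [d], is invariant after every stem; so [d] is not altered by any rule here.
The PL suffix is therefore /-ti/ underlyingly, with post-nasal voicing: voiceless stops become voiced after a nasal.

/-ti/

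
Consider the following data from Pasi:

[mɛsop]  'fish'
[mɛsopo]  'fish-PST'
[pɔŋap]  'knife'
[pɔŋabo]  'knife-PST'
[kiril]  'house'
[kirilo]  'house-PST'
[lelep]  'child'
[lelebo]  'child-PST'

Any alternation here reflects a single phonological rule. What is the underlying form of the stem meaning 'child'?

/leleb/

The stem for 'child' ends in [p] in [lelep] but [b] in [lelebo].
If /p/ were underlying and a rule turned it into [b] before the PST suffix, 'fish' would also alternate; but it has [p] in both [mɛsop] and [mɛsopo].
The alternation reflects word-final obstruent devoicing: voiced obstruents become voiceless word-finally. /b/ is underlying.
Hence 'child' is /leleb/ underlyingly.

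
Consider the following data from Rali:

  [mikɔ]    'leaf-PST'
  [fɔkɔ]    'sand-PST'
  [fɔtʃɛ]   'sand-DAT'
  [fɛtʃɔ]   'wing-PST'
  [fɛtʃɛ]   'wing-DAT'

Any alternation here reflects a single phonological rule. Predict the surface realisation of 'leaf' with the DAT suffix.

The root 'sand' surfaces as [fɔkɔ] and [fɔtʃɛ], with a stem-final [k] ~ [tʃ] alternation.
The stem 'wing' ([fɛtʃɔ], [fɛtʃɛ]) shows [tʃ] unchanged in both environments, so [tʃ] cannot be basic with [k] derived before the PST suffix.
So /k/ is underlying, and a rule of palatalization before a front vowel — /k/ becomes palato-alveolar [tʃ] before a front vowel — gives [tʃ].
From [mikɔ] the stem 'leaf' is /mik/; before a front vowel this yields [mitʃɛ].

[mitʃɛ]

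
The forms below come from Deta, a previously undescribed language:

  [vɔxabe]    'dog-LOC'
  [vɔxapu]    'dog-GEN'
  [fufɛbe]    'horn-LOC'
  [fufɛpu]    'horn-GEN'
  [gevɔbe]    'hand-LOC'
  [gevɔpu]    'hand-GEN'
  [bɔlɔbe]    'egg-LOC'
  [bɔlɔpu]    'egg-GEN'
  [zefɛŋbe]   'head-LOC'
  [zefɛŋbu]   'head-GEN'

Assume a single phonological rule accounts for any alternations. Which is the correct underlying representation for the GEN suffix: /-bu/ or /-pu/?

/-pu/

The GEN morpheme has two allomorphs, [-bu] and [-pu].
By contrast the LOC suffix keeps its initial [b] throughout — that segment must be underlying.
The GEN suffix is therefore /-pu/ underlyingly, with post-nasal voicing: voiceless stops become voiced after a nasal.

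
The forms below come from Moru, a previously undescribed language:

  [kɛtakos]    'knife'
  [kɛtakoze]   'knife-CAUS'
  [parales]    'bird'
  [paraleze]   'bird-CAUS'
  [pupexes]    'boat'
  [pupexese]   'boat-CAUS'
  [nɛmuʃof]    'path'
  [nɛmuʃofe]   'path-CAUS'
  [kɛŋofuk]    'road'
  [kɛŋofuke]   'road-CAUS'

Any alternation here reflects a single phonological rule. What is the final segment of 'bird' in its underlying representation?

/z/

'bird' shows [s] ~ [z] at the end of the stem ([parales] vs [paraleze]).
If /s/ were underlying and a rule turned it into [z] before the CAUS suffix, 'boat' would also alternate; but it has [s] in both [pupexes] and [pupexese].
So /z/ is underlying, and a rule of word-final obstruent devoicing — voiced obstruents become voiceless word-finally — gives [s].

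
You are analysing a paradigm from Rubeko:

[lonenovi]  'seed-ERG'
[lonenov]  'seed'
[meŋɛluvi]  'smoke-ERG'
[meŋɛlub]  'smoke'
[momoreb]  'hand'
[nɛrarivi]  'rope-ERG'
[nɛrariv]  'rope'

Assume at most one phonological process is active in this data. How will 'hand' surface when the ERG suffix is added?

[momorevi]

In [meŋɛluvi] and [meŋɛlub] the final segment of 'smoke' alternates: [v] ~ [b].
If /v/ were underlying and a rule turned it into [b] in isolation, 'rope' would also alternate; but it has [v] in both [nɛrarivi] and [nɛrariv].
Therefore /b/ is basic and [v] is derived by intervocalic spirantization (voiced stops become fricatives between vowels).
From [momoreb] the stem 'hand' is /momoreb/; between vowels this yields [momorevi].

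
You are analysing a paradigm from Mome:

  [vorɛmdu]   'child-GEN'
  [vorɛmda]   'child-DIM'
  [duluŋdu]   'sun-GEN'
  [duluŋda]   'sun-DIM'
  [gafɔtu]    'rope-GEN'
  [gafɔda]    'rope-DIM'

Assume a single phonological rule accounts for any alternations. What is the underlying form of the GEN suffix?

/-tu/

The GEN suffix surfaces as [-du] and [-tu], depending on the final segment of the stem.
By contrast the DIM suffix keeps its initial [d] throughout — that segment must be underlying.
So the underlying form is /-tu/, and voiceless stops become voiced after a nasal.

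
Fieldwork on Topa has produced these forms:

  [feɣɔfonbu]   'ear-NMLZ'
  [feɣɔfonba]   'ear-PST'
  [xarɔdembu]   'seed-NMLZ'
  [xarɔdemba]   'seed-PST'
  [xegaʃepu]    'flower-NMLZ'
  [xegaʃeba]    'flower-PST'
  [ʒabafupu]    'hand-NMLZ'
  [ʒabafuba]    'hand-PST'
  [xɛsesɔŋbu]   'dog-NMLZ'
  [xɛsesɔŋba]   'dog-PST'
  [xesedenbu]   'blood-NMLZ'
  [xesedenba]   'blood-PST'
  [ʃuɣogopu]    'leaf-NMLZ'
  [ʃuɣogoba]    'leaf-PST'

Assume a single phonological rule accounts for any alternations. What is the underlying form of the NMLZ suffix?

/-pu/

The NMLZ suffix surfaces as [-bu] and [-pu], depending on the final segment of the stem.
By contrast the PST suffix keeps its initial [b] throughout — that segment must be underlying.
So the underlying form is /-pu/, and voiceless stops become voiced after a nasal.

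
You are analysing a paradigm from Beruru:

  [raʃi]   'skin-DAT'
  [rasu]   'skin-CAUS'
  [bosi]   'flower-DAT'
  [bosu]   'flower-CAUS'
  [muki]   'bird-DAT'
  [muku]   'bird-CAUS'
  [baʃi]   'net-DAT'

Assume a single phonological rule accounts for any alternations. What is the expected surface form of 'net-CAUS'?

[basu]

'skin' shows [ʃ] ~ [s] at the end of the stem ([raʃi] vs [rasu]).
The stem 'flower' ([bosi], [bosu]) shows [s] unchanged in both environments, so [s] cannot be basic with [ʃ] derived before the DAT suffix.
The underlying segment must be /ʃ/; palato-alveolar /ʃ/ becomes [s] when no front vowel follows, yielding [s] there.
The one attested form of 'net', [baʃi], shows underlying /baʃ/. Applying the same rule when no front vowel follows gives [basu].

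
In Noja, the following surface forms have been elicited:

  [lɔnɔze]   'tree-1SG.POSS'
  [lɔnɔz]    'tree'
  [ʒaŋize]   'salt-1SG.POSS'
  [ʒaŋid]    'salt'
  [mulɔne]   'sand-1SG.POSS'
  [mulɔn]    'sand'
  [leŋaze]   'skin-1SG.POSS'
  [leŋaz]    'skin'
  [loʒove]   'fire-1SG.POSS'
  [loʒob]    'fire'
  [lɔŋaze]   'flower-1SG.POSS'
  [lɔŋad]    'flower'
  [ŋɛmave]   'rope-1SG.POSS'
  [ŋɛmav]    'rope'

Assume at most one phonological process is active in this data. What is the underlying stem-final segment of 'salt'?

The root 'salt' surfaces as [ʒaŋize] and [ʒaŋid], with a stem-final [z] ~ [d] alternation.
The stem 'tree' ([lɔnɔze], [lɔnɔz]) shows [z] unchanged in both environments, so [z] cannot be basic with [d] derived in isolation.
The alternation reflects intervocalic spirantization: voiced stops become fricatives between vowels. /d/ is underlying.

/d/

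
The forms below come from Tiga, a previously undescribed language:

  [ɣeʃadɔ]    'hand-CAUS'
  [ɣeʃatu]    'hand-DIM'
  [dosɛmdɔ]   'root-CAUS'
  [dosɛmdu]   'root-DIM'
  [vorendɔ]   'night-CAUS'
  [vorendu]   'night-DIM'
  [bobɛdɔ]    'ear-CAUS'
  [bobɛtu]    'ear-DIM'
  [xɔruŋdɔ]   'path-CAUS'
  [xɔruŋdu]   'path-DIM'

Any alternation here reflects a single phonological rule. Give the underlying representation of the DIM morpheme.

/-tu/

The DIM morpheme has two allomorphs, [-du] and [-tu].
The CAUS suffix, which begins with [d], is invariant after every stem; so [d] is not altered by any rule here.
So the underlying form is /-tu/, and voiceless stops become voiced after a nasal.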